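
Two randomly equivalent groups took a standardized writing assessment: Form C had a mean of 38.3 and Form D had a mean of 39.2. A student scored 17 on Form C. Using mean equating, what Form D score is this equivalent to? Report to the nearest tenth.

Mean equating: y = x + (M_Y − M_X) = 17 + (39.2 − 38.3) = 17.9

17.9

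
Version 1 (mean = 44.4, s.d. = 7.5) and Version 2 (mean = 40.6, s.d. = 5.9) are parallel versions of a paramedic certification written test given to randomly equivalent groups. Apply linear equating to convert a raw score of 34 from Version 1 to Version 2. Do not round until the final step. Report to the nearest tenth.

32.4

Linear equating: y = (SD_Y/SD_X)(x − M_X) + M_Y
y = (5.9/7.5)(34 − 44.4) + 40.6
y = 0.786667 × -10.4 + 40.6 = -8.1813 + 40.6 = 32.4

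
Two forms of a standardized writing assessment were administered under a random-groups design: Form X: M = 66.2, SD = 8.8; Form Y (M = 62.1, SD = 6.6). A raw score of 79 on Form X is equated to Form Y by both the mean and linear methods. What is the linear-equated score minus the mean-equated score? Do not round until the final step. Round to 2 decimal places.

-3.20

Mean-equated: 79 + (62.1 − 66.2) = 74.90
Linear-equated: (6.6/8.8)(79 − 66.2) + 62.1 = 71.700
Difference = 71.700 − 74.90 = -3.20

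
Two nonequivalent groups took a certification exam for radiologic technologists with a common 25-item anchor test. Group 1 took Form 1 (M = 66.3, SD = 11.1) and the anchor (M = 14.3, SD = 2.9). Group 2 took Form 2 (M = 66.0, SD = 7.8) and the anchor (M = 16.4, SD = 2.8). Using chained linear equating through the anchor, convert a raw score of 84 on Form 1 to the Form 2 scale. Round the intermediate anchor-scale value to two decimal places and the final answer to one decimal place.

Form 1 → anchor (Group 1): v = (2.9/11.1)(84 − 66.3) + 14.3 = 18.92
anchor → Form 2 (Group 2): y = (7.8/2.8)(18.92 − 16.4) + 66.0 = 73.0

73.0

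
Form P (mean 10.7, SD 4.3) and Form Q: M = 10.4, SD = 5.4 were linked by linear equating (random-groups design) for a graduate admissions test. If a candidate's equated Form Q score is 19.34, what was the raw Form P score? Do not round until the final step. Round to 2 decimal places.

17.82

Invert y = (SD_Y/SD_X)(x − M_X) + M_Y:
x = (SD_X/SD_Y)(y − M_Y) + M_X = (4.3/5.4)(19.34 − 10.4) + 10.7
x = 0.796296 × 8.940 + 10.7 = 17.82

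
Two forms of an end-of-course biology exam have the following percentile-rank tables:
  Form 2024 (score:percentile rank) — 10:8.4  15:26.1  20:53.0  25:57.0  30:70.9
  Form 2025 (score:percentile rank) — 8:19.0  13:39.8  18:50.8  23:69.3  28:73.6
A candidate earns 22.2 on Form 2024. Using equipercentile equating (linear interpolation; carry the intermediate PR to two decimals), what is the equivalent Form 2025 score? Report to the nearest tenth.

PR of 22.2 on Form 2024: 53.0 + (22.2 − 20)/(25 − 20) × (57.0 − 53.0) = 54.76
On Form 2025, PR 54.76 falls between score 18 (PR 50.8) and 23 (PR 69.3).
Interpolate: 18 + (54.76 − 50.8)/(69.3 − 50.8) × (23 − 18) = 19.1

19.1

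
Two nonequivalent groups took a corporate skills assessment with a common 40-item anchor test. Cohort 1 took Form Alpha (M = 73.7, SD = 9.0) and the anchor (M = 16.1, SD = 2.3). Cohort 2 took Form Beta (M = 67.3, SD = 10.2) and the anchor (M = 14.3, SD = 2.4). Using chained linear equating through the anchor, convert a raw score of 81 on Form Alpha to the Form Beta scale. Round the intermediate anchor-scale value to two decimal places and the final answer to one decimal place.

Form Alpha → anchor (Cohort 1): v = (2.3/9.0)(81 − 73.7) + 16.1 = 17.97
anchor → Form Beta (Cohort 2): y = (10.2/2.4)(17.97 − 14.3) + 67.3 = 82.9

82.9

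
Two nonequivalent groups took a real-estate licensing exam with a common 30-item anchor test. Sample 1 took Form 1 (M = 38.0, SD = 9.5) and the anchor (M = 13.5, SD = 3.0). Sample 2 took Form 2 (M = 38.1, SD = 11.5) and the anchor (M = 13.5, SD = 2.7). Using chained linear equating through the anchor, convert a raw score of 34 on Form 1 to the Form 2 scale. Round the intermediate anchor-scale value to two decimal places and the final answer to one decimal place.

Form 1 → anchor (Sample 1): v = (3.0/9.5)(34 − 38.0) + 13.5 = 12.24
anchor → Form 2 (Sample 2): y = (11.5/2.7)(12.24 − 13.5) + 38.1 = 32.7

32.7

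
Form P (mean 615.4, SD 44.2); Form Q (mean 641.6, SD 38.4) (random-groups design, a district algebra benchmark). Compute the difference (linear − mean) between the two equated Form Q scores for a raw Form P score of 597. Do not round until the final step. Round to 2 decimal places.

Mean-equated: 597 + (641.6 − 615.4) = 623.20
Linear-equated: (38.4/44.2)(597 − 615.4) + 641.6 = 625.614
Difference = 625.614 − 623.20 = 2.41

2.41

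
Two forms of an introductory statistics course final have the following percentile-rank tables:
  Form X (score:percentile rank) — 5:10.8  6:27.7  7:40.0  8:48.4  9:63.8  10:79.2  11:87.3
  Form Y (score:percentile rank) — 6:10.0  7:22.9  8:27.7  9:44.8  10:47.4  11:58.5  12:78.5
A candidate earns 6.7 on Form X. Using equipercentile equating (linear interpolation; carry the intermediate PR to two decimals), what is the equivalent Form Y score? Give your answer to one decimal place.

8.5

PR of 6.7 on Form X: 27.7 + (6.7 − 6)/(7 − 6) × (40.0 − 27.7) = 36.31
On Form Y, PR 36.31 falls between score 8 (PR 27.7) and 9 (PR 44.8).
Interpolate: 8 + (36.31 − 27.7)/(44.8 − 27.7) × (9 − 8) = 8.5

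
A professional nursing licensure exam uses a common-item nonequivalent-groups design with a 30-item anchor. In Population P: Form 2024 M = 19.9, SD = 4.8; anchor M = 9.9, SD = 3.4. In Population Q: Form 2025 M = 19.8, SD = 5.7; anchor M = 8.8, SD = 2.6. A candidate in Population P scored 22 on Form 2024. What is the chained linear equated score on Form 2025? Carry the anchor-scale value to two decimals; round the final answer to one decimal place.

Form 2024 → anchor (Population P): v = (3.4/4.8)(22 − 19.9) + 9.9 = 11.39
anchor → Form 2025 (Population Q): y = (5.7/2.6)(11.39 − 8.8) + 19.8 = 25.5

25.5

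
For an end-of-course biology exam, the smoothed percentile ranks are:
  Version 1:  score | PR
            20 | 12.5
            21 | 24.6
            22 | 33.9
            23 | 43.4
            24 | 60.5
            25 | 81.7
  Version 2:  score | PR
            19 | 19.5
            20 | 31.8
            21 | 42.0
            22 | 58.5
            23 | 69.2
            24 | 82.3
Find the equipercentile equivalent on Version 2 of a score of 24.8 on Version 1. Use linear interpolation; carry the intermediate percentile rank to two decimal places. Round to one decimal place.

23.6

PR of 24.8 on Version 1: 60.5 + (24.8 − 24)/(25 − 24) × (81.7 − 60.5) = 77.46
On Version 2, PR 77.46 falls between score 23 (PR 69.2) and 24 (PR 82.3).
Interpolate: 23 + (77.46 − 69.2)/(82.3 − 69.2) × (24 − 23) = 23.6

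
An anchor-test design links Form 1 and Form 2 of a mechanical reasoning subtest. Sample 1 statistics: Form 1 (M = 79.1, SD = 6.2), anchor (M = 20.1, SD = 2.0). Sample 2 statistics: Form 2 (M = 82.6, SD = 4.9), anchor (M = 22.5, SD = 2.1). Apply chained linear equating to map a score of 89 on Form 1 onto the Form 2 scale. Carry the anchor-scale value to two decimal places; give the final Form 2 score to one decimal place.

84.4

Form 1 → anchor (Sample 1): v = (2.0/6.2)(89 − 79.1) + 20.1 = 23.29
anchor → Form 2 (Sample 2): y = (4.9/2.1)(23.29 − 22.5) + 82.6 = 84.4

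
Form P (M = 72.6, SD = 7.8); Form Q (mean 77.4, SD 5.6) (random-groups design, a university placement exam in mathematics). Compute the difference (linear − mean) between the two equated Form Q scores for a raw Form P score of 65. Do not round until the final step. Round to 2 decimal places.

2.14

Mean-equated: 65 + (77.4 − 72.6) = 69.80
Linear-equated: (5.6/7.8)(65 − 72.6) + 77.4 = 71.944
Difference = 71.944 − 69.80 = 2.14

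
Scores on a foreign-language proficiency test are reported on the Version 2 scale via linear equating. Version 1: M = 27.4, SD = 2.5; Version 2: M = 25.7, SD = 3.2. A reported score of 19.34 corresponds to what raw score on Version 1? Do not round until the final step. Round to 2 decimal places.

22.43

Invert y = (SD_Y/SD_X)(x − M_X) + M_Y:
x = (SD_X/SD_Y)(y − M_Y) + M_X = (2.5/3.2)(19.34 − 25.7) + 27.4
x = 0.781250 × -6.360 + 27.4 = 22.43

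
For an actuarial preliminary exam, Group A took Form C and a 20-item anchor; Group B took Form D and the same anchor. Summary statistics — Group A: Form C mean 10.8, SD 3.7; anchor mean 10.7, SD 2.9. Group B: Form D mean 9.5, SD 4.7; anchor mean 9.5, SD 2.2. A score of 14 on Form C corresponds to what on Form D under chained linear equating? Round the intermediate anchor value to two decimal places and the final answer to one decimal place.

Form C → anchor (Group A): v = (2.9/3.7)(14 − 10.8) + 10.7 = 13.21
anchor → Form D (Group B): y = (4.7/2.2)(13.21 − 9.5) + 9.5 = 17.4

17.4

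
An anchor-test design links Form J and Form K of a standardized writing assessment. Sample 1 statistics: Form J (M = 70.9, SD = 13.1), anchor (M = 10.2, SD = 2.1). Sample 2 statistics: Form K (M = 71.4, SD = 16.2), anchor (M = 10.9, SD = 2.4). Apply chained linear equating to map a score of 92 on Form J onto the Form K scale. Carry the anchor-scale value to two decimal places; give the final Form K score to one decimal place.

89.5

Form J → anchor (Sample 1): v = (2.1/13.1)(92 − 70.9) + 10.2 = 13.58
anchor → Form K (Sample 2): y = (16.2/2.4)(13.58 − 10.9) + 71.4 = 89.5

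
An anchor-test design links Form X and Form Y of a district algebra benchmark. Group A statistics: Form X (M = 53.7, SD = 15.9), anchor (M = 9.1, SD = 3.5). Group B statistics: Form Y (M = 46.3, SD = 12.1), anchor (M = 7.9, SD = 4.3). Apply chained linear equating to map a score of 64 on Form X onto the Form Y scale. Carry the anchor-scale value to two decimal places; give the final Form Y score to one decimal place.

56.1

Form X → anchor (Group A): v = (3.5/15.9)(64 − 53.7) + 9.1 = 11.37
anchor → Form Y (Group B): y = (12.1/4.3)(11.37 − 7.9) + 46.3 = 56.1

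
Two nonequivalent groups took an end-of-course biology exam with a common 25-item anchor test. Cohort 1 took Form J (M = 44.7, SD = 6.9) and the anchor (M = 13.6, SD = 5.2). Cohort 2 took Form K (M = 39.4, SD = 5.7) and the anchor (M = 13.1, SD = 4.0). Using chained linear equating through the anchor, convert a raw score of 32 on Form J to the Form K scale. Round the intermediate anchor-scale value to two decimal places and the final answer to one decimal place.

26.5

Form J → anchor (Cohort 1): v = (5.2/6.9)(32 − 44.7) + 13.6 = 4.03
anchor → Form K (Cohort 2): y = (5.7/4.0)(4.03 − 13.1) + 39.4 = 26.5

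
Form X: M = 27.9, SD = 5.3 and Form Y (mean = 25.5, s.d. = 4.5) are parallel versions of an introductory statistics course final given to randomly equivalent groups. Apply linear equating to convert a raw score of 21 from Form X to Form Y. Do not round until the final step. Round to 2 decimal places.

19.64

Linear equating: y = (SD_Y/SD_X)(x − M_X) + M_Y
y = (4.5/5.3)(21 − 27.9) + 25.5
y = 0.849057 × -6.9 + 25.5 = -5.8585 + 25.5 = 19.64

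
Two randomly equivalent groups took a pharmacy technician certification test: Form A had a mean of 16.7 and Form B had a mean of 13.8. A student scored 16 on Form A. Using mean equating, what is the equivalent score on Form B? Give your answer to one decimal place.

13.1

Mean equating: y = x + (M_Y − M_X) = 16 + (13.8 − 16.7) = 13.1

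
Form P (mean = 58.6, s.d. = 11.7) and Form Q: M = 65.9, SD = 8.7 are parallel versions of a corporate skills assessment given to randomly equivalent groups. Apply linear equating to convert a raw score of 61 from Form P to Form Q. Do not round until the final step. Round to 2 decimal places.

67.68

Linear equating: y = (SD_Y/SD_X)(x − M_X) + M_Y
y = (8.7/11.7)(61 − 58.6) + 65.9
y = 0.743590 × 2.4 + 65.9 = 1.7846 + 65.9 = 67.68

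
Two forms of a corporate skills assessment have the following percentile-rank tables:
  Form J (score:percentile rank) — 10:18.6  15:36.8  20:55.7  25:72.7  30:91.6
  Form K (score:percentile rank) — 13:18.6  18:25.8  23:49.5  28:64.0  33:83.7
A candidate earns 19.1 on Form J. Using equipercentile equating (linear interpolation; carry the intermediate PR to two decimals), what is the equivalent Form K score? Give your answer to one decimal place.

24.0

PR of 19.1 on Form J: 36.8 + (19.1 − 15)/(20 − 15) × (55.7 − 36.8) = 52.30
On Form K, PR 52.30 falls between score 23 (PR 49.5) and 28 (PR 64.0).
Interpolate: 23 + (52.30 − 49.5)/(64.0 − 49.5) × (28 − 23) = 24.0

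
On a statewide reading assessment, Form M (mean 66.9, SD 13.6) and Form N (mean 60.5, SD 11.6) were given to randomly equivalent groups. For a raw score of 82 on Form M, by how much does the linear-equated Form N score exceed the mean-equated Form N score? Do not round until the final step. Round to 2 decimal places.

Mean-equated: 82 + (60.5 − 66.9) = 75.60
Linear-equated: (11.6/13.6)(82 − 66.9) + 60.5 = 73.379
Difference = 73.379 − 75.60 = -2.22

-2.22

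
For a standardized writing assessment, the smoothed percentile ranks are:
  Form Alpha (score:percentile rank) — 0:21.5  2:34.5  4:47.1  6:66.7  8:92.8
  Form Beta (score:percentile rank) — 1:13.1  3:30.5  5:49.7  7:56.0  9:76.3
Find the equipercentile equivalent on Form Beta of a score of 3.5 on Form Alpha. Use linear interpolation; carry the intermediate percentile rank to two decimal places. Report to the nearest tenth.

4.4

PR of 3.5 on Form Alpha: 34.5 + (3.5 − 2)/(4 − 2) × (47.1 − 34.5) = 43.95
On Form Beta, PR 43.95 falls between score 3 (PR 30.5) and 5 (PR 49.7).
Interpolate: 3 + (43.95 − 30.5)/(49.7 − 30.5) × (5 − 3) = 4.4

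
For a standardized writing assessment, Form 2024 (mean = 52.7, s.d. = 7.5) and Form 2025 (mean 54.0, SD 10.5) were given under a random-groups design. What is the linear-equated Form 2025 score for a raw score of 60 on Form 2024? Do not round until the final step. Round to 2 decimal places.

Linear equating: y = (SD_Y/SD_X)(x − M_X) + M_Y
y = (10.5/7.5)(60 − 52.7) + 54.0
y = 1.400000 × 7.3 + 54.0 = 10.2200 + 54.0 = 64.22

64.22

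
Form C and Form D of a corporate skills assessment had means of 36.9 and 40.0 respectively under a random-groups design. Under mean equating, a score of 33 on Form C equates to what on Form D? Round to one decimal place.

36.1

Mean equating: y = x + (M_Y − M_X) = 33 + (40.0 − 36.9) = 36.1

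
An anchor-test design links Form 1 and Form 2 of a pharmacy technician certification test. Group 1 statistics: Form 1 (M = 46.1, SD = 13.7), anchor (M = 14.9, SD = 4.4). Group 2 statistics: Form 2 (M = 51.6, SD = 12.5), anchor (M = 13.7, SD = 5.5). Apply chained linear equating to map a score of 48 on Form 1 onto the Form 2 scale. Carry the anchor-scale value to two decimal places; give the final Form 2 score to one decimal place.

55.7

Form 1 → anchor (Group 1): v = (4.4/13.7)(48 − 46.1) + 14.9 = 15.51
anchor → Form 2 (Group 2): y = (12.5/5.5)(15.51 − 13.7) + 51.6 = 55.7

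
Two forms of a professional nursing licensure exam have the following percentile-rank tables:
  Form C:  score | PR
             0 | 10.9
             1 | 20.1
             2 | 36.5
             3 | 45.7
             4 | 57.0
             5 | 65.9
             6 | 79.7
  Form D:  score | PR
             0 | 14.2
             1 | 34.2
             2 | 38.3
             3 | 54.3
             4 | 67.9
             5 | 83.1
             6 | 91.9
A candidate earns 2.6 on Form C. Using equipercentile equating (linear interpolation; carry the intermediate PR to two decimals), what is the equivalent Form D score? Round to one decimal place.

PR of 2.6 on Form C: 36.5 + (2.6 − 2)/(3 − 2) × (45.7 − 36.5) = 42.02
On Form D, PR 42.02 falls between score 2 (PR 38.3) and 3 (PR 54.3).
Interpolate: 2 + (42.02 − 38.3)/(54.3 − 38.3) × (3 − 2) = 2.2

2.2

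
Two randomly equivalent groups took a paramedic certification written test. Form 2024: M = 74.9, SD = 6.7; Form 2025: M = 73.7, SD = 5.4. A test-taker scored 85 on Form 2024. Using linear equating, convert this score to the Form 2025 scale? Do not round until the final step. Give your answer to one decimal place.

Linear equating: y = (SD_Y/SD_X)(x − M_X) + M_Y
y = (5.4/6.7)(85 − 74.9) + 73.7
y = 0.805970 × 10.1 + 73.7 = 8.1403 + 73.7 = 81.8

81.8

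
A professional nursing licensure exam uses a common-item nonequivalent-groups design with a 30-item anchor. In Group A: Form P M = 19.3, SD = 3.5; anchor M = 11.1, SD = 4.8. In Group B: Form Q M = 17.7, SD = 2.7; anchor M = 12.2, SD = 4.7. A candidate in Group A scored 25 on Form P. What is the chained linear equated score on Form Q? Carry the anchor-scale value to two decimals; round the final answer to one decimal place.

Form P → anchor (Group A): v = (4.8/3.5)(25 − 19.3) + 11.1 = 18.92
anchor → Form Q (Group B): y = (2.7/4.7)(18.92 − 12.2) + 17.7 = 21.6

21.6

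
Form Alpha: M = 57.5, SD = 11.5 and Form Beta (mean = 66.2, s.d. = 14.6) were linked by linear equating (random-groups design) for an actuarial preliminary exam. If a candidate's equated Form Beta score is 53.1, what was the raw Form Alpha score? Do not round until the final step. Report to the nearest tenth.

Invert y = (SD_Y/SD_X)(x − M_X) + M_Y:
x = (SD_X/SD_Y)(y − M_Y) + M_X = (11.5/14.6)(53.1 − 66.2) + 57.5
x = 0.787671 × -13.100 + 57.5 = 47.2

47.2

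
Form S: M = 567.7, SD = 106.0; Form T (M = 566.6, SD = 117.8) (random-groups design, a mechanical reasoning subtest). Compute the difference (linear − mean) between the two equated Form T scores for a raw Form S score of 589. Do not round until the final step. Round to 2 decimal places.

2.37

Mean-equated: 589 + (566.6 − 567.7) = 587.90
Linear-equated: (117.8/106.0)(589 − 567.7) + 566.6 = 590.271
Difference = 590.271 − 587.90 = 2.37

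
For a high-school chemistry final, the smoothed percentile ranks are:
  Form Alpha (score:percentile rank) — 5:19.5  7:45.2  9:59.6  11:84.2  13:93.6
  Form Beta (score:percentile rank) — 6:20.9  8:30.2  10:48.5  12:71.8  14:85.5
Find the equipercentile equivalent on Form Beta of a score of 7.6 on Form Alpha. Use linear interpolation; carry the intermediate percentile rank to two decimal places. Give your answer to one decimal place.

10.1

PR of 7.6 on Form Alpha: 45.2 + (7.6 − 7)/(9 − 7) × (59.6 − 45.2) = 49.52
On Form Beta, PR 49.52 falls between score 10 (PR 48.5) and 12 (PR 71.8).
Interpolate: 10 + (49.52 − 48.5)/(71.8 − 48.5) × (12 − 10) = 10.1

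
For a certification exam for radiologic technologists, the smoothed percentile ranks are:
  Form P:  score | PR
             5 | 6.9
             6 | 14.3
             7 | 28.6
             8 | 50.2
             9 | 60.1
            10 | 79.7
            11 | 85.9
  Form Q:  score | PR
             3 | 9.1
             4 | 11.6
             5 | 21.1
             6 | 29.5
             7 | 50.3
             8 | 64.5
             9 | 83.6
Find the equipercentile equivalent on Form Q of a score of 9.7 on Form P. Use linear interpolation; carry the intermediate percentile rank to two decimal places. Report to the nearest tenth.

8.5

PR of 9.7 on Form P: 60.1 + (9.7 − 9)/(10 − 9) × (79.7 − 60.1) = 73.82
On Form Q, PR 73.82 falls between score 8 (PR 64.5) and 9 (PR 83.6).
Interpolate: 8 + (73.82 − 64.5)/(83.6 − 64.5) × (9 − 8) = 8.5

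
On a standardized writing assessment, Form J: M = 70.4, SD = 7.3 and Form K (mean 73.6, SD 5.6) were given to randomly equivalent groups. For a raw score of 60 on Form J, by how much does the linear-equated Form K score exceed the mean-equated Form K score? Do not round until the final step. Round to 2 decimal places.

2.42

Mean-equated: 60 + (73.6 − 70.4) = 63.20
Linear-equated: (5.6/7.3)(60 − 70.4) + 73.6 = 65.622
Difference = 65.622 − 63.20 = 2.42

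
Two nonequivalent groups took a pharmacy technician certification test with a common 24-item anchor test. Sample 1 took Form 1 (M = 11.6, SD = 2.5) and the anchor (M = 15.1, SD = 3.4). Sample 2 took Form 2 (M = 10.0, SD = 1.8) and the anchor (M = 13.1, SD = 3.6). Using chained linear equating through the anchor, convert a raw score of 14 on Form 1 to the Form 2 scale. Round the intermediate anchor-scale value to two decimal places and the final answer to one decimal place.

12.6

Form 1 → anchor (Sample 1): v = (3.4/2.5)(14 − 11.6) + 15.1 = 18.36
anchor → Form 2 (Sample 2): y = (1.8/3.6)(18.36 − 13.1) + 10.0 = 12.6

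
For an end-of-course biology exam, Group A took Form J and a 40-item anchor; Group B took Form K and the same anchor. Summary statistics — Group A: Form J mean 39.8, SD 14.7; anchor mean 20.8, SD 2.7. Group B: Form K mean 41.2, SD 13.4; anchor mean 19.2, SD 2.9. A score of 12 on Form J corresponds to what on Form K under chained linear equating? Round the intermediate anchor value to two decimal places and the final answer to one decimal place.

Form J → anchor (Group A): v = (2.7/14.7)(12 − 39.8) + 20.8 = 15.69
anchor → Form K (Group B): y = (13.4/2.9)(15.69 − 19.2) + 41.2 = 25.0

25.0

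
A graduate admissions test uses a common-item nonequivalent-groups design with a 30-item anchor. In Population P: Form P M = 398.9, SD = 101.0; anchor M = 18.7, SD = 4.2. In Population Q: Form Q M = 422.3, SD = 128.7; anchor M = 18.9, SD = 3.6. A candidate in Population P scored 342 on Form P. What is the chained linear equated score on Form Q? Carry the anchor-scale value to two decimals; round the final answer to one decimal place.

330.4

Form P → anchor (Population P): v = (4.2/101.0)(342 − 398.9) + 18.7 = 16.33
anchor → Form Q (Population Q): y = (128.7/3.6)(16.33 − 18.9) + 422.3 = 330.4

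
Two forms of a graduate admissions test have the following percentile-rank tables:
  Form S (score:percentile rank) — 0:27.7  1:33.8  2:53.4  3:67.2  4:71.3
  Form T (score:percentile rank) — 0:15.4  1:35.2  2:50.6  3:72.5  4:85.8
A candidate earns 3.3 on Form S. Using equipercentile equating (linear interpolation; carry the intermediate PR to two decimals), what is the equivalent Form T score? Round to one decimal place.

2.8

PR of 3.3 on Form S: 67.2 + (3.3 − 3)/(4 − 3) × (71.3 − 67.2) = 68.43
On Form T, PR 68.43 falls between score 2 (PR 50.6) and 3 (PR 72.5).
Interpolate: 2 + (68.43 − 50.6)/(72.5 − 50.6) × (3 − 2) = 2.8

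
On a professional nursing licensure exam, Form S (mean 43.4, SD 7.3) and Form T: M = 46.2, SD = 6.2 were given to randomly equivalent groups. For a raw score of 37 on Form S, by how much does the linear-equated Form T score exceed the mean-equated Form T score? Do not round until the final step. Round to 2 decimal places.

Mean-equated: 37 + (46.2 − 43.4) = 39.80
Linear-equated: (6.2/7.3)(37 − 43.4) + 46.2 = 40.764
Difference = 40.764 − 39.80 = 0.96

0.96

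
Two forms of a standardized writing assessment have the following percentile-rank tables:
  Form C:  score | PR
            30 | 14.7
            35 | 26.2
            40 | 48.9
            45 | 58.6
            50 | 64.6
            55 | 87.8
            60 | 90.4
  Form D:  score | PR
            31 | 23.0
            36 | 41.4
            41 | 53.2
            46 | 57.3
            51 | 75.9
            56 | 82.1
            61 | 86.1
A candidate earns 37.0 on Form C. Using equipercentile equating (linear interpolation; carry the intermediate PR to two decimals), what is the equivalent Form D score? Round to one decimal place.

PR of 37.0 on Form C: 26.2 + (37.0 − 35)/(40 − 35) × (48.9 − 26.2) = 35.28
On Form D, PR 35.28 falls between score 31 (PR 23.0) and 36 (PR 41.4).
Interpolate: 31 + (35.28 − 23.0)/(41.4 − 23.0) × (36 − 31) = 34.3

34.3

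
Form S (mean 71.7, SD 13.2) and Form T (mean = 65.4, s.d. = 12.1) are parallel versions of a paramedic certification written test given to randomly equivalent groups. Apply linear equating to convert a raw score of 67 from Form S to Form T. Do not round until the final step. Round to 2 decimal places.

61.09

Linear equating: y = (SD_Y/SD_X)(x − M_X) + M_Y
y = (12.1/13.2)(67 − 71.7) + 65.4
y = 0.916667 × -4.7 + 65.4 = -4.3083 + 65.4 = 61.09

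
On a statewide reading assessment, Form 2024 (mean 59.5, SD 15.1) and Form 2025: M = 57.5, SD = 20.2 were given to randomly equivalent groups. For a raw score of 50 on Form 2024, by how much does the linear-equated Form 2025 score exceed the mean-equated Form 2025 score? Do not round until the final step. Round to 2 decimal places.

-3.21

Mean-equated: 50 + (57.5 − 59.5) = 48.00
Linear-equated: (20.2/15.1)(50 − 59.5) + 57.5 = 44.791
Difference = 44.791 − 48.00 = -3.21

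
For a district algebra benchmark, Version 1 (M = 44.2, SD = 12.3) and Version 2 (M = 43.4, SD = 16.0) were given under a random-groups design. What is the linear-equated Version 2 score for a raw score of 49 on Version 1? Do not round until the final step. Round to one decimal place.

Linear equating: y = (SD_Y/SD_X)(x − M_X) + M_Y
y = (16.0/12.3)(49 − 44.2) + 43.4
y = 1.300813 × 4.8 + 43.4 = 6.2439 + 43.4 = 49.6

49.6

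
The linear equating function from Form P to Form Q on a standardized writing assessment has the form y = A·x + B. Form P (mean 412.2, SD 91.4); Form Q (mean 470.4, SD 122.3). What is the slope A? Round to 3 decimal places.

A = SD_Y / SD_X = 122.3 / 91.4 = 1.338

1.338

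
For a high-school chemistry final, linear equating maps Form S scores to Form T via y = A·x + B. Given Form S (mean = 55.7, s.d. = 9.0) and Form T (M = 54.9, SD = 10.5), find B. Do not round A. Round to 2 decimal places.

A = SD_Y / SD_X = 10.5 / 9.0 = 1.166667
B = M_Y − A·M_X = 54.9 − 1.166667 × 55.7 = -10.08

-10.08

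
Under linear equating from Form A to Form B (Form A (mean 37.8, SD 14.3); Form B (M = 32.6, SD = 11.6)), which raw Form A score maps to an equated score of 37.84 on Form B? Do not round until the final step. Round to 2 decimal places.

Invert y = (SD_Y/SD_X)(x − M_X) + M_Y:
x = (SD_X/SD_Y)(y − M_Y) + M_X = (14.3/11.6)(37.84 − 32.6) + 37.8
x = 1.232759 × 5.240 + 37.8 = 44.26

44.26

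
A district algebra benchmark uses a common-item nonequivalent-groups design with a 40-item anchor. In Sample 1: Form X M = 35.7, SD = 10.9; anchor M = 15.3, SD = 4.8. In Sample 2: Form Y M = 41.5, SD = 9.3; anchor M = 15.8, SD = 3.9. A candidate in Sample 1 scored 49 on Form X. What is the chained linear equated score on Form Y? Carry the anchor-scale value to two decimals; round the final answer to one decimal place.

Form X → anchor (Sample 1): v = (4.8/10.9)(49 − 35.7) + 15.3 = 21.16
anchor → Form Y (Sample 2): y = (9.3/3.9)(21.16 − 15.8) + 41.5 = 54.3

54.3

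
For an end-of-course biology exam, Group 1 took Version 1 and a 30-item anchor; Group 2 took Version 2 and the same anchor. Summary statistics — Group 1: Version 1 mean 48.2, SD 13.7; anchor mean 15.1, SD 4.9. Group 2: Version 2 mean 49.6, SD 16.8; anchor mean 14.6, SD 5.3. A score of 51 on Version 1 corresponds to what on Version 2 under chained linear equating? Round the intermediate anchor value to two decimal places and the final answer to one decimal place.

54.4

Version 1 → anchor (Group 1): v = (4.9/13.7)(51 − 48.2) + 15.1 = 16.10
anchor → Version 2 (Group 2): y = (16.8/5.3)(16.10 − 14.6) + 49.6 = 54.4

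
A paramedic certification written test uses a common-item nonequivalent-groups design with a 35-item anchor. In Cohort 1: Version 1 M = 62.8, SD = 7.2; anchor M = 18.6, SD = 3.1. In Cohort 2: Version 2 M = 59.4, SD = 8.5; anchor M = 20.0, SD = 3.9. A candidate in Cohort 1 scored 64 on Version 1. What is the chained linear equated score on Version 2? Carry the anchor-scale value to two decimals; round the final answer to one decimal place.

57.5

Version 1 → anchor (Cohort 1): v = (3.1/7.2)(64 − 62.8) + 18.6 = 19.12
anchor → Version 2 (Cohort 2): y = (8.5/3.9)(19.12 − 20.0) + 59.4 = 57.5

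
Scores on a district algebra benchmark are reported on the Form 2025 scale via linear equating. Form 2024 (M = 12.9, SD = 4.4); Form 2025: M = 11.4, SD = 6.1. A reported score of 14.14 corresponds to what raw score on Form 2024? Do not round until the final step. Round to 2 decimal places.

Invert y = (SD_Y/SD_X)(x − M_X) + M_Y:
x = (SD_X/SD_Y)(y − M_Y) + M_X = (4.4/6.1)(14.14 − 11.4) + 12.9
x = 0.721311 × 2.740 + 12.9 = 14.88

14.88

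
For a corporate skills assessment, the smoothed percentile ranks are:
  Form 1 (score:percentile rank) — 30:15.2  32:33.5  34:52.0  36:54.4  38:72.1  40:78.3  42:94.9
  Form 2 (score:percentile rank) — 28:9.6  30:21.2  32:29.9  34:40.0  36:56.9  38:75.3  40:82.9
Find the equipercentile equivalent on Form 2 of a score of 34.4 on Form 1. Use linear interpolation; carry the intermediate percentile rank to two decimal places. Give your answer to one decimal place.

35.5

PR of 34.4 on Form 1: 52.0 + (34.4 − 34)/(36 − 34) × (54.4 − 52.0) = 52.48
On Form 2, PR 52.48 falls between score 34 (PR 40.0) and 36 (PR 56.9).
Interpolate: 34 + (52.48 − 40.0)/(56.9 − 40.0) × (36 − 34) = 35.5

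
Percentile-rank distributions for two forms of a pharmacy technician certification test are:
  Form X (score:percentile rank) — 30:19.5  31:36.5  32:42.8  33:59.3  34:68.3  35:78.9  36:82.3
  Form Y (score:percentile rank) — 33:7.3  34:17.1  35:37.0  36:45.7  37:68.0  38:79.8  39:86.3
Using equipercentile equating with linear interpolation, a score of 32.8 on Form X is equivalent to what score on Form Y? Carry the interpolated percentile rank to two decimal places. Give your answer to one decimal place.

PR of 32.8 on Form X: 42.8 + (32.8 − 32)/(33 − 32) × (59.3 − 42.8) = 56.00
On Form Y, PR 56.00 falls between score 36 (PR 45.7) and 37 (PR 68.0).
Interpolate: 36 + (56.00 − 45.7)/(68.0 − 45.7) × (37 − 36) = 36.5

36.5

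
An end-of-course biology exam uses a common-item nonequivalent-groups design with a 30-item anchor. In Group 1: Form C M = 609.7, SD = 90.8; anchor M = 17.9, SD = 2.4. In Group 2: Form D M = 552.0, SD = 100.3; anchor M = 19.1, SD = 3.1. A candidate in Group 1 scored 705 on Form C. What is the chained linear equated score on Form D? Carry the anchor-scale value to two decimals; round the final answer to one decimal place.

Form C → anchor (Group 1): v = (2.4/90.8)(705 − 609.7) + 17.9 = 20.42
anchor → Form D (Group 2): y = (100.3/3.1)(20.42 − 19.1) + 552.0 = 594.7

594.7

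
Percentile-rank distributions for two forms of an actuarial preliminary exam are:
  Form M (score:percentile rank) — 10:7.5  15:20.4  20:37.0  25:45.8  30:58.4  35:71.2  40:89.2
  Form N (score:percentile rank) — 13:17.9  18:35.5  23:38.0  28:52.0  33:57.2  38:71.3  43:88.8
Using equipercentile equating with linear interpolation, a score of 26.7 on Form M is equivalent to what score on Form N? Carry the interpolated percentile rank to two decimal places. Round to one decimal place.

27.3

PR of 26.7 on Form M: 45.8 + (26.7 − 25)/(30 − 25) × (58.4 − 45.8) = 50.08
On Form N, PR 50.08 falls between score 23 (PR 38.0) and 28 (PR 52.0).
Interpolate: 23 + (50.08 − 38.0)/(52.0 − 38.0) × (28 − 23) = 27.3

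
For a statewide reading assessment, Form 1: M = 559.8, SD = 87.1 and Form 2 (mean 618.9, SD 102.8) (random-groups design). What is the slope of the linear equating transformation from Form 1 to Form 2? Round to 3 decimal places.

A = SD_Y / SD_X = 102.8 / 87.1 = 1.180

1.180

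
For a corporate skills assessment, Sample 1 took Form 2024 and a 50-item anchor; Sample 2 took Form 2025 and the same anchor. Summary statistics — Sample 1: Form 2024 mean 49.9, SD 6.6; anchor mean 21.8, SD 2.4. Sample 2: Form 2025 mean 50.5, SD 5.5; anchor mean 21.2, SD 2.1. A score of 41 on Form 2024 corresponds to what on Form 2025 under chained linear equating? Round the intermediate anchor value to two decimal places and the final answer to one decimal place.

Form 2024 → anchor (Sample 1): v = (2.4/6.6)(41 − 49.9) + 21.8 = 18.56
anchor → Form 2025 (Sample 2): y = (5.5/2.1)(18.56 − 21.2) + 50.5 = 43.6

43.6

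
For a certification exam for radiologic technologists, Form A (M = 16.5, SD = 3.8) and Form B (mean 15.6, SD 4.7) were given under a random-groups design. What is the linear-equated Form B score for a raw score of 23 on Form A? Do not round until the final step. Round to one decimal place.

23.6

Linear equating: y = (SD_Y/SD_X)(x − M_X) + M_Y
y = (4.7/3.8)(23 − 16.5) + 15.6
y = 1.236842 × 6.5 + 15.6 = 8.0395 + 15.6 = 23.6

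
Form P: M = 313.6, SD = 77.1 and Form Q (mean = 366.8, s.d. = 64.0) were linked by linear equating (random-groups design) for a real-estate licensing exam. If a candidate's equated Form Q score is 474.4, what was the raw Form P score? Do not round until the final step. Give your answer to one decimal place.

Invert y = (SD_Y/SD_X)(x − M_X) + M_Y:
x = (SD_X/SD_Y)(y − M_Y) + M_X = (77.1/64.0)(474.4 − 366.8) + 313.6
x = 1.204687 × 107.600 + 313.6 = 443.2

443.2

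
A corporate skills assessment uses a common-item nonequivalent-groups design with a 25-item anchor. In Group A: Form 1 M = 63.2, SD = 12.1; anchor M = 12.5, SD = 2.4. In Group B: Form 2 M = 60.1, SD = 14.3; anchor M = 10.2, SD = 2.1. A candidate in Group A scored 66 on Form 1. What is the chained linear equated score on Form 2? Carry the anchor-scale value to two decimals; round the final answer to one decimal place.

79.6

Form 1 → anchor (Group A): v = (2.4/12.1)(66 − 63.2) + 12.5 = 13.06
anchor → Form 2 (Group B): y = (14.3/2.1)(13.06 − 10.2) + 60.1 = 79.6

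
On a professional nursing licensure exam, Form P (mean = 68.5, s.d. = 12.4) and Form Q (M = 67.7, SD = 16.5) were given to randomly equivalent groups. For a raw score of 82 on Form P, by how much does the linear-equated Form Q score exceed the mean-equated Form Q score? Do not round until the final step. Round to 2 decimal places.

4.46

Mean-equated: 82 + (67.7 − 68.5) = 81.20
Linear-equated: (16.5/12.4)(82 − 68.5) + 67.7 = 85.664
Difference = 85.664 − 81.20 = 4.46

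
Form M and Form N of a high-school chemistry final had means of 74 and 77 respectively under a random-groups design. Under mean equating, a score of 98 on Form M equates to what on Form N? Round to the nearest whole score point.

101

Mean equating: y = x + (M_Y − M_X) = 98 + (77 − 74) = 101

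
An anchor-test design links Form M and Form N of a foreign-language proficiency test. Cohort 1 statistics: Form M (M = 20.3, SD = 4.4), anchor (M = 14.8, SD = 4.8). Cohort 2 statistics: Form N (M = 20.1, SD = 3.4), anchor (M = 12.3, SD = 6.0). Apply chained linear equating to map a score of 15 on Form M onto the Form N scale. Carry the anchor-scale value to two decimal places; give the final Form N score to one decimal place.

Form M → anchor (Cohort 1): v = (4.8/4.4)(15 − 20.3) + 14.8 = 9.02
anchor → Form N (Cohort 2): y = (3.4/6.0)(9.02 − 12.3) + 20.1 = 18.2

18.2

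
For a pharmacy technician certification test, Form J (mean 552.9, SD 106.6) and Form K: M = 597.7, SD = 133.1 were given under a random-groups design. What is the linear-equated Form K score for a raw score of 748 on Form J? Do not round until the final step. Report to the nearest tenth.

841.3

Linear equating: y = (SD_Y/SD_X)(x − M_X) + M_Y
y = (133.1/106.6)(748 − 552.9) + 597.7
y = 1.248593 × 195.1 + 597.7 = 243.6005 + 597.7 = 841.3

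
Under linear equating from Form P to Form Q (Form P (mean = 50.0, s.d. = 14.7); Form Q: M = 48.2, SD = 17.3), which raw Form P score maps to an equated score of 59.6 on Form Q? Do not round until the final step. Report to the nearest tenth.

Invert y = (SD_Y/SD_X)(x − M_X) + M_Y:
x = (SD_X/SD_Y)(y − M_Y) + M_X = (14.7/17.3)(59.6 − 48.2) + 50.0
x = 0.849711 × 11.400 + 50.0 = 59.7

59.7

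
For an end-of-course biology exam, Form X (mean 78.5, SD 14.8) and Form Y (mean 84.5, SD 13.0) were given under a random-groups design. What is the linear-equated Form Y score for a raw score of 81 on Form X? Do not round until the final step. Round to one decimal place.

Linear equating: y = (SD_Y/SD_X)(x − M_X) + M_Y
y = (13.0/14.8)(81 − 78.5) + 84.5
y = 0.878378 × 2.5 + 84.5 = 2.1959 + 84.5 = 86.7

86.7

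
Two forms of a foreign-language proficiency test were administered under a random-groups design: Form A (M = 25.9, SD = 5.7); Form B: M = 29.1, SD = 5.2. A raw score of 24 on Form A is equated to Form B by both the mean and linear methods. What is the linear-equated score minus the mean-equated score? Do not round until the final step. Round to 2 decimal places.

0.17

Mean-equated: 24 + (29.1 − 25.9) = 27.20
Linear-equated: (5.2/5.7)(24 − 25.9) + 29.1 = 27.367
Difference = 27.367 − 27.20 = 0.17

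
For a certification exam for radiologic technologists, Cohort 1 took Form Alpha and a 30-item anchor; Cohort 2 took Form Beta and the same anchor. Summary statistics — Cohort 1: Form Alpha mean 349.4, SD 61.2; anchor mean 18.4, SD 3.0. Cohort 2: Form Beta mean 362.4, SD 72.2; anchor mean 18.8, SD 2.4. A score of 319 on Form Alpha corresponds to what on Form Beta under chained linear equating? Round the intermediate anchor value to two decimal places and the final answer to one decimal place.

305.5

Form Alpha → anchor (Cohort 1): v = (3.0/61.2)(319 − 349.4) + 18.4 = 16.91
anchor → Form Beta (Cohort 2): y = (72.2/2.4)(16.91 − 18.8) + 362.4 = 305.5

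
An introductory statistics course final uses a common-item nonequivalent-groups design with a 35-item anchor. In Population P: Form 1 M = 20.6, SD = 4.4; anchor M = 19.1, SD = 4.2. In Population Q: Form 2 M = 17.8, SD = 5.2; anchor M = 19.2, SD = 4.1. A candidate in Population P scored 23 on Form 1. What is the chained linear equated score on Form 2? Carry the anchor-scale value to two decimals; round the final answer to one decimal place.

20.6

Form 1 → anchor (Population P): v = (4.2/4.4)(23 − 20.6) + 19.1 = 21.39
anchor → Form 2 (Population Q): y = (5.2/4.1)(21.39 − 19.2) + 17.8 = 20.6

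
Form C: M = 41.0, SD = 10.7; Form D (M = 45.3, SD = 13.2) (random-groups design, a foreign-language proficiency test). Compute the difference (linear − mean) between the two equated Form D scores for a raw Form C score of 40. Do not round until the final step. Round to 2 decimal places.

Mean-equated: 40 + (45.3 − 41.0) = 44.30
Linear-equated: (13.2/10.7)(40 − 41.0) + 45.3 = 44.066
Difference = 44.066 − 44.30 = -0.23

-0.23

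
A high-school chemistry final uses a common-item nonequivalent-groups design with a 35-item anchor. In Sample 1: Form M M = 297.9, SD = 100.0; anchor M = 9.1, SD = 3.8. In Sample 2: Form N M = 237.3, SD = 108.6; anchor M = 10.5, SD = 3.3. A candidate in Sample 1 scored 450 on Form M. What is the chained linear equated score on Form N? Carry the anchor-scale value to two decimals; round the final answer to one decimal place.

Form M → anchor (Sample 1): v = (3.8/100.0)(450 − 297.9) + 9.1 = 14.88
anchor → Form N (Sample 2): y = (108.6/3.3)(14.88 − 10.5) + 237.3 = 381.4

381.4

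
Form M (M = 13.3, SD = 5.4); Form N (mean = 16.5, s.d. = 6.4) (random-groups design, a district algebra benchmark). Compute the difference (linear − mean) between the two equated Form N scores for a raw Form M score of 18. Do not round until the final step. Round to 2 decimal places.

Mean-equated: 18 + (16.5 − 13.3) = 21.20
Linear-equated: (6.4/5.4)(18 − 13.3) + 16.5 = 22.070
Difference = 22.070 − 21.20 = 0.87

0.87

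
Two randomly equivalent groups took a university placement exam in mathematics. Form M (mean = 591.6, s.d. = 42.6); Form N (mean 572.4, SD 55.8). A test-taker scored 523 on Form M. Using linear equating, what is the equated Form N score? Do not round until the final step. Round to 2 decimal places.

482.54

Linear equating: y = (SD_Y/SD_X)(x − M_X) + M_Y
y = (55.8/42.6)(523 − 591.6) + 572.4
y = 1.309859 × -68.6 + 572.4 = -89.8563 + 572.4 = 482.54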